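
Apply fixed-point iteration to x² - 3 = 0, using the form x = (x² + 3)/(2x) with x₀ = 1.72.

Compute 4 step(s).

Equation: x² - 3 = 0
Fixed-point form: x = (x² + 3)/(2x)
x₀ = 1.72

x_1 = g(1.720000) = 1.732093
x_2 = g(1.732093) = 1.732051
x_3 = g(1.732051) = 1.732051
x_4 = g(1.732051) = 1.732051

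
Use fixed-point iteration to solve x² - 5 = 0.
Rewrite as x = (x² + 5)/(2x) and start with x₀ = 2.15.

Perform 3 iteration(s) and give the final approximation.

Equation: x² - 5 = 0
Fixed-point form: x = (x² + 5)/(2x)
x₀ = 2.15

x_1 = g(2.150000) = 2.237791
x_2 = g(2.237791) = 2.236069
x_3 = g(2.236069) = 2.236068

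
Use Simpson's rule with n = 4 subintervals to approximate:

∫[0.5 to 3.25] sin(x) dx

f(x) = sin(x)
a = 0.5, b = 3.25, n = 4
h = (b - a)/n = 0.687500

Simpson's rule: (h/3)[f(x₀) + 4f(x₁) + 2f(x₂) + ... + f(xₙ)]

x_0 = 0.5000, f(x_0) = 0.479426, coefficient = 1
x_1 = 1.1875, f(x_1) = 0.927437, coefficient = 4
x_2 = 1.8750, f(x_2) = 0.954086, coefficient = 2
x_3 = 2.5625, f(x_3) = 0.547265, coefficient = 4
x_4 = 3.2500, f(x_4) = -0.108195, coefficient = 1

I ≈ (0.687500/3) × 8.178209 = 1.874173
Exact value: 1.871712
Error: 0.002461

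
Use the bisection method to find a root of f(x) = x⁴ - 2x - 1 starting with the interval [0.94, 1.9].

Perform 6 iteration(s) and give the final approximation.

f(x) = x⁴ - 2x - 1
Initial interval: [0.94, 1.9]

Iteration 1:
  c_1 = (0.940000 + 1.900000)/2 = 1.420000
  f(c_1) = f(1.420000) = 0.225869
  f(a) × f(c) < 0, new interval: [0.940000, 1.420000]
Iteration 2:
  c_2 = (0.940000 + 1.420000)/2 = 1.180000
  f(c_2) = f(1.180000) = -1.421222
  f(a) × f(c) ≥ 0, new interval: [1.180000, 1.420000]
Iteration 3:
  c_3 = (1.180000 + 1.420000)/2 = 1.300000
  f(c_3) = f(1.300000) = -0.743900
  f(a) × f(c) ≥ 0, new interval: [1.300000, 1.420000]
Iteration 4:
  c_4 = (1.300000 + 1.420000)/2 = 1.360000
  f(c_4) = f(1.360000) = -0.298980
  f(a) × f(c) ≥ 0, new interval: [1.360000, 1.420000]
Iteration 5:
  c_5 = (1.360000 + 1.420000)/2 = 1.390000
  f(c_5) = f(1.390000) = -0.046990
  f(a) × f(c) ≥ 0, new interval: [1.390000, 1.420000]
Iteration 6:
  c_6 = (1.390000 + 1.420000)/2 = 1.405000
  f(c_6) = f(1.405000) = 0.086775
  f(a) × f(c) < 0, new interval: [1.390000, 1.405000]

After 6 iteration(s), the approximation is c_6 = 1.405000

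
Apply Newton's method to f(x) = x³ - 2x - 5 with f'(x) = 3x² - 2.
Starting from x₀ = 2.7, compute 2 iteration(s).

f(x) = x³ - 2x - 5
f'(x) = 3x² - 2
x₀ = 2.7

Newton-Raphson formula: x_{n+1} = x_n - f(x_n)/f'(x_n)

Iteration 1:
  f(2.700000) = 9.283000
  f'(2.700000) = 19.870000
  x_1 = 2.700000 - 9.283000/19.870000 = 2.232813
Iteration 2:
  f(2.232813) = 1.665964
  f'(2.232813) = 12.956366
  x_2 = 2.232813 - 1.665964/12.956366 = 2.104231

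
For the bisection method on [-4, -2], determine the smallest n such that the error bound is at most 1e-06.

We need (b-a)/2^n ≤ 1e-06
(-2 - (-4))/2^n ≤ 1e-06
2/2^n ≤ 1e-06
2^n ≥ 2000000
n ≥ log₂(2000000) = 20.93
n ≥ 21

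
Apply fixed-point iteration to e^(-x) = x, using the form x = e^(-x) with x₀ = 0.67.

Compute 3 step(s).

Equation: e^(-x) = x
Fixed-point form: x = e^(-x)
x₀ = 0.67

x_1 = g(0.670000) = 0.511709
x_2 = g(0.511709) = 0.599470
x_3 = g(0.599470) = 0.549102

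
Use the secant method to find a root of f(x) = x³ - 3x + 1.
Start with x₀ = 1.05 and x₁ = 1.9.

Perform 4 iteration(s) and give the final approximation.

f(x) = x³ - 3x + 1
x₀ = 1.05, x₁ = 1.9

Secant formula: x_{n+1} = x_n - f(x_n)(x_n - x_{n-1})/(f(x_n) - f(x_{n-1}))

Iteration 1:
  f(1.050000) = -0.992375
  f(1.900000) = 2.159000
  x_2 = 1.900000 - 2.159000×(1.900000 - 1.050000)/(2.159000 - (-0.992375))
       = 1.317667
Iteration 2:
  f(1.900000) = 2.159000
  f(1.317667) = -0.665207
  x_3 = 1.317667 - (-0.665207)×(1.317667 - 1.900000)/(-0.665207 - 2.159000)
       = 1.454828
Iteration 3:
  f(1.317667) = -0.665207
  f(1.454828) = -0.285304
  x_4 = 1.454828 - (-0.285304)×(1.454828 - 1.317667)/(-0.285304 - (-0.665207))
       = 1.557835
Iteration 4:
  f(1.454828) = -0.285304
  f(1.557835) = 0.107128
  x_5 = 1.557835 - 0.107128×(1.557835 - 1.454828)/(0.107128 - (-0.285304))
       = 1.529716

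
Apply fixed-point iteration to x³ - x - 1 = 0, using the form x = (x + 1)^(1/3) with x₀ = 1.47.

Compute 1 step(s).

Equation: x³ - x - 1 = 0
Fixed-point form: x = (x + 1)^(1/3)
x₀ = 1.47

x_1 = g(1.470000) = 1.351758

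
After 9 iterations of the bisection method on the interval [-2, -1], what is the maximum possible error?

Bisection error bound: |error| ≤ (b-a)/2^n
|error| ≤ (-1 - (-2))/2^9 = 1/2^9
|error| ≤ 0.0019531250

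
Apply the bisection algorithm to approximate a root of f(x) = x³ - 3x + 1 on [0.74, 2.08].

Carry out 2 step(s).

f(x) = x³ - 3x + 1
Initial interval: [0.74, 2.08]

Iteration 1:
  c_1 = (0.740000 + 2.080000)/2 = 1.410000
  f(c_1) = f(1.410000) = -0.426779
  f(a) × f(c) ≥ 0, new interval: [1.410000, 2.080000]
Iteration 2:
  c_2 = (1.410000 + 2.080000)/2 = 1.745000
  f(c_2) = f(1.745000) = 1.078569
  f(a) × f(c) < 0, new interval: [1.410000, 1.745000]

After 2 iteration(s), the approximation is c_2 = 1.745000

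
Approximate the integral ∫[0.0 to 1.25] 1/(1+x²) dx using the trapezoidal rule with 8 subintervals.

f(x) = 1/(1+x²)
a = 0.0, b = 1.25, n = 8
h = (b - a)/n = 0.156250

Trapezoidal rule: (h/2)[f(x₀) + 2f(x₁) + 2f(x₂) + ... + f(xₙ)]

x_0 = 0.0000, f(x_0) = 1.000000, coefficient = 1
x_1 = 0.1562, f(x_1) = 0.976168, coefficient = 2
x_2 = 0.3125, f(x_2) = 0.911032, coefficient = 2
x_3 = 0.4688, f(x_3) = 0.819856, coefficient = 2
x_4 = 0.6250, f(x_4) = 0.719101, coefficient = 2
x_5 = 0.7812, f(x_5) = 0.620982, coefficient = 2
x_6 = 0.9375, f(x_6) = 0.532225, coefficient = 2
x_7 = 1.0938, f(x_7) = 0.455313, coefficient = 2
x_8 = 1.2500, f(x_8) = 0.390244, coefficient = 1

I ≈ (0.156250/2) × 11.459598 = 0.895281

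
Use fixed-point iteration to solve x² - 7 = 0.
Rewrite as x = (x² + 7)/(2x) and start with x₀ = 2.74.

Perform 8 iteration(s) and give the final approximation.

Equation: x² - 7 = 0
Fixed-point form: x = (x² + 7)/(2x)
x₀ = 2.74

x_1 = g(2.740000) = 2.647372
x_2 = g(2.647372) = 2.645752
x_3 = g(2.645752) = 2.645751
x_4 = g(2.645751) = 2.645751
x_5 = g(2.645751) = 2.645751
x_6 = g(2.645751) = 2.645751
x_7 = g(2.645751) = 2.645751
x_8 = g(2.645751) = 2.645751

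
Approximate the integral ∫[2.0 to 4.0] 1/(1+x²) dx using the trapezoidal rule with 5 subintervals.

f(x) = 1/(1+x²)
a = 2.0, b = 4.0, n = 5
h = (b - a)/n = 0.400000

Trapezoidal rule: (h/2)[f(x₀) + 2f(x₁) + 2f(x₂) + ... + f(xₙ)]

x_0 = 2.0000, f(x_0) = 0.200000, coefficient = 1
x_1 = 2.4000, f(x_1) = 0.147929, coefficient = 2
x_2 = 2.8000, f(x_2) = 0.113122, coefficient = 2
x_3 = 3.2000, f(x_3) = 0.088968, coefficient = 2
x_4 = 3.6000, f(x_4) = 0.071633, coefficient = 2
x_5 = 4.0000, f(x_5) = 0.058824, coefficient = 1

I ≈ (0.400000/2) × 1.102128 = 0.220426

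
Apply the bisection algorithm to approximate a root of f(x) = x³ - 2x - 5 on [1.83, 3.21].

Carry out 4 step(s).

f(x) = x³ - 2x - 5
Initial interval: [1.83, 3.21]

Iteration 1:
  c_1 = (1.830000 + 3.210000)/2 = 2.520000
  f(c_1) = f(2.520000) = 5.963008
  f(a) × f(c) < 0, new interval: [1.830000, 2.520000]
Iteration 2:
  c_2 = (1.830000 + 2.520000)/2 = 2.175000
  f(c_2) = f(2.175000) = 0.939109
  f(a) × f(c) < 0, new interval: [1.830000, 2.175000]
Iteration 3:
  c_3 = (1.830000 + 2.175000)/2 = 2.002500
  f(c_3) = f(2.002500) = -0.974962
  f(a) × f(c) ≥ 0, new interval: [2.002500, 2.175000]
Iteration 4:
  c_4 = (2.002500 + 2.175000)/2 = 2.088750
  f(c_4) = f(2.088750) = -0.064542
  f(a) × f(c) ≥ 0, new interval: [2.088750, 2.175000]

After 4 iteration(s), the approximation is c_4 = 2.088750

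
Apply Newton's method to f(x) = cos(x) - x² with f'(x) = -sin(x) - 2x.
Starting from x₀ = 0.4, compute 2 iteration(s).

f(x) = cos(x) - x²
f'(x) = -sin(x) - 2x
x₀ = 0.4

Newton-Raphson formula: x_{n+1} = x_n - f(x_n)/f'(x_n)

Iteration 1:
  f(0.400000) = 0.761061
  f'(0.400000) = -1.189418
  x_1 = 0.400000 - 0.761061/(-1.189418) = 1.039860
Iteration 2:
  f(1.039860) = -0.574967
  f'(1.039860) = -2.942053
  x_2 = 1.039860 - (-0.574967)/(-2.942053) = 0.844429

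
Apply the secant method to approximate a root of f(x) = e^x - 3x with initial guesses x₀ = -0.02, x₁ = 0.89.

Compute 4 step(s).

f(x) = e^x - 3x
x₀ = -0.02, x₁ = 0.89

Secant formula: x_{n+1} = x_n - f(x_n)(x_n - x_{n-1})/(f(x_n) - f(x_{n-1}))

Iteration 1:
  f(-0.020000) = 1.040199
  f(0.890000) = -0.234870
  x_2 = 0.890000 - (-0.234870)×(0.890000 - (-0.020000))/(-0.234870 - 1.040199)
       = 0.722376
Iteration 2:
  f(0.890000) = -0.234870
  f(0.722376) = -0.107808
  x_3 = 0.722376 - (-0.107808)×(0.722376 - 0.890000)/(-0.107808 - (-0.234870))
       = 0.580154
Iteration 3:
  f(0.722376) = -0.107808
  f(0.580154) = 0.045852
  x_4 = 0.580154 - 0.045852×(0.580154 - 0.722376)/(0.045852 - (-0.107808))
       = 0.622593
Iteration 4:
  f(0.580154) = 0.045852
  f(0.622593) = -0.004024
  x_5 = 0.622593 - (-0.004024)×(0.622593 - 0.580154)/(-0.004024 - 0.045852)
       = 0.619169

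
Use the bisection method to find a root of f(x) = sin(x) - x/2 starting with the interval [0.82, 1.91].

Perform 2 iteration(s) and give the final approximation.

f(x) = sin(x) - x/2
Initial interval: [0.82, 1.91]

Iteration 1:
  c_1 = (0.820000 + 1.910000)/2 = 1.365000
  f(c_1) = f(1.365000) = 0.296399
  f(a) × f(c) ≥ 0, new interval: [1.365000, 1.910000]
Iteration 2:
  c_2 = (1.365000 + 1.910000)/2 = 1.637500
  f(c_2) = f(1.637500) = 0.179026
  f(a) × f(c) ≥ 0, new interval: [1.637500, 1.910000]

After 2 iteration(s), the approximation is c_2 = 1.637500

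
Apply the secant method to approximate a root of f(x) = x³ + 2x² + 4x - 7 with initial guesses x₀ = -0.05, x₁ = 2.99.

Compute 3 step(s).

f(x) = x³ + 2x² + 4x - 7
x₀ = -0.05, x₁ = 2.99

Secant formula: x_{n+1} = x_n - f(x_n)(x_n - x_{n-1})/(f(x_n) - f(x_{n-1}))

Iteration 1:
  f(-0.050000) = -7.195125
  f(2.990000) = 49.571099
  x_2 = 2.990000 - 49.571099×(2.990000 - (-0.050000))/(49.571099 - (-7.195125))
       = 0.335320
Iteration 2:
  f(2.990000) = 49.571099
  f(0.335320) = -5.396136
  x_3 = 0.335320 - (-5.396136)×(0.335320 - 2.990000)/(-5.396136 - 49.571099)
       = 0.595930
Iteration 3:
  f(0.335320) = -5.396136
  f(0.595930) = -3.694378
  x_4 = 0.595930 - (-3.694378)×(0.595930 - 0.335320)/(-3.694378 - (-5.396136))
       = 1.161694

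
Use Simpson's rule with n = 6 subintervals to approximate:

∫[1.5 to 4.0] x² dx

f(x) = x²
a = 1.5, b = 4.0, n = 6
h = (b - a)/n = 0.416667

Simpson's rule: (h/3)[f(x₀) + 4f(x₁) + 2f(x₂) + ... + f(xₙ)]

x_0 = 1.5000, f(x_0) = 2.250000, coefficient = 1
x_1 = 1.9167, f(x_1) = 3.673611, coefficient = 4
x_2 = 2.3333, f(x_2) = 5.444444, coefficient = 2
x_3 = 2.7500, f(x_3) = 7.562500, coefficient = 4
x_4 = 3.1667, f(x_4) = 10.027778, coefficient = 2
x_5 = 3.5833, f(x_5) = 12.840278, coefficient = 4
x_6 = 4.0000, f(x_6) = 16.000000, coefficient = 1

I ≈ (0.416667/3) × 145.500000 = 20.208333
Exact value: 20.208333
Error: 0.000000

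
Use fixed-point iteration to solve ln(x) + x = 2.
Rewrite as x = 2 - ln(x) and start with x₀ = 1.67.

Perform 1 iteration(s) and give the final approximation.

Equation: ln(x) + x = 2
Fixed-point form: x = 2 - ln(x)
x₀ = 1.67

x_1 = g(1.670000) = 1.487176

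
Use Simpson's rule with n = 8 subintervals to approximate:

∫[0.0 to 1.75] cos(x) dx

f(x) = cos(x)
a = 0.0, b = 1.75, n = 8
h = (b - a)/n = 0.218750

Simpson's rule: (h/3)[f(x₀) + 4f(x₁) + 2f(x₂) + ... + f(xₙ)]

x_0 = 0.0000, f(x_0) = 1.000000, coefficient = 1
x_1 = 0.2188, f(x_1) = 0.976169, coefficient = 4
x_2 = 0.4375, f(x_2) = 0.905814, coefficient = 2
x_3 = 0.6562, f(x_3) = 0.792286, coefficient = 4
x_4 = 0.8750, f(x_4) = 0.640997, coefficient = 2
x_5 = 1.0938, f(x_5) = 0.459157, coefficient = 4
x_6 = 1.3125, f(x_6) = 0.255434, coefficient = 2
x_7 = 1.5312, f(x_7) = 0.039536, coefficient = 4
x_8 = 1.7500, f(x_8) = -0.178246, coefficient = 1

I ≈ (0.218750/3) × 13.494837 = 0.983999
Exact value: 0.983986
Error: 0.000013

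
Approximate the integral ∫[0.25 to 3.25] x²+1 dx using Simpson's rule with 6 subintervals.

f(x) = x²+1
a = 0.25, b = 3.25, n = 6
h = (b - a)/n = 0.500000

Simpson's rule: (h/3)[f(x₀) + 4f(x₁) + 2f(x₂) + ... + f(xₙ)]

x_0 = 0.2500, f(x_0) = 1.062500, coefficient = 1
x_1 = 0.7500, f(x_1) = 1.562500, coefficient = 4
x_2 = 1.2500, f(x_2) = 2.562500, coefficient = 2
x_3 = 1.7500, f(x_3) = 4.062500, coefficient = 4
x_4 = 2.2500, f(x_4) = 6.062500, coefficient = 2
x_5 = 2.7500, f(x_5) = 8.562500, coefficient = 4
x_6 = 3.2500, f(x_6) = 11.562500, coefficient = 1

I ≈ (0.500000/3) × 86.625000 = 14.437500
Exact value: 14.437500
Error: 0.000000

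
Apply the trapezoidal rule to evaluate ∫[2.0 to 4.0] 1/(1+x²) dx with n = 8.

f(x) = 1/(1+x²)
a = 2.0, b = 4.0, n = 8
h = (b - a)/n = 0.250000

Trapezoidal rule: (h/2)[f(x₀) + 2f(x₁) + 2f(x₂) + ... + f(xₙ)]

x_0 = 2.0000, f(x_0) = 0.200000, coefficient = 1
x_1 = 2.2500, f(x_1) = 0.164948, coefficient = 2
x_2 = 2.5000, f(x_2) = 0.137931, coefficient = 2
x_3 = 2.7500, f(x_3) = 0.116788, coefficient = 2
x_4 = 3.0000, f(x_4) = 0.100000, coefficient = 2
x_5 = 3.2500, f(x_5) = 0.086486, coefficient = 2
x_6 = 3.5000, f(x_6) = 0.075472, coefficient = 2
x_7 = 3.7500, f(x_7) = 0.066390, coefficient = 2
x_8 = 4.0000, f(x_8) = 0.058824, coefficient = 1

I ≈ (0.250000/2) × 1.754856 = 0.219357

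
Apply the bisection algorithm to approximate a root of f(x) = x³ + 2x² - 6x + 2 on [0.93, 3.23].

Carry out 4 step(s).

f(x) = x³ + 2x² - 6x + 2
Initial interval: [0.93, 3.23]

Iteration 1:
  c_1 = (0.930000 + 3.230000)/2 = 2.080000
  f(c_1) = f(2.080000) = 7.171712
  f(a) × f(c) < 0, new interval: [0.930000, 2.080000]
Iteration 2:
  c_2 = (0.930000 + 2.080000)/2 = 1.505000
  f(c_2) = f(1.505000) = 0.908913
  f(a) × f(c) < 0, new interval: [0.930000, 1.505000]
Iteration 3:
  c_3 = (0.930000 + 1.505000)/2 = 1.217500
  f(c_3) = f(1.217500) = -0.535680
  f(a) × f(c) ≥ 0, new interval: [1.217500, 1.505000]
Iteration 4:
  c_4 = (1.217500 + 1.505000)/2 = 1.361250
  f(c_4) = f(1.361250) = 0.060902
  f(a) × f(c) < 0, new interval: [1.217500, 1.361250]

After 4 iteration(s), the approximation is c_4 = 1.361250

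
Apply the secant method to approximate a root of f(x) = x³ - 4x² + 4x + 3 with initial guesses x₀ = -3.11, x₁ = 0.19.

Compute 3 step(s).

f(x) = x³ - 4x² + 4x + 3
x₀ = -3.11, x₁ = 0.19

Secant formula: x_{n+1} = x_n - f(x_n)(x_n - x_{n-1})/(f(x_n) - f(x_{n-1}))

Iteration 1:
  f(-3.110000) = -78.208631
  f(0.190000) = 3.622459
  x_2 = 0.190000 - 3.622459×(0.190000 - (-3.110000))/(3.622459 - (-78.208631))
       = 0.043917
Iteration 2:
  f(0.190000) = 3.622459
  f(0.043917) = 3.168039
  x_3 = 0.043917 - 3.168039×(0.043917 - 0.190000)/(3.168039 - 3.622459)
       = -0.974514
Iteration 3:
  f(0.043917) = 3.168039
  f(-0.974514) = -5.622242
  x_4 = -0.974514 - (-5.622242)×(-0.974514 - 0.043917)/(-5.622242 - 3.168039)
       = -0.323128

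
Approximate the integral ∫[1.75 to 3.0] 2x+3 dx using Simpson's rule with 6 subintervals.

f(x) = 2x+3
a = 1.75, b = 3.0, n = 6
h = (b - a)/n = 0.208333

Simpson's rule: (h/3)[f(x₀) + 4f(x₁) + 2f(x₂) + ... + f(xₙ)]

x_0 = 1.7500, f(x_0) = 6.500000, coefficient = 1
x_1 = 1.9583, f(x_1) = 6.916667, coefficient = 4
x_2 = 2.1667, f(x_2) = 7.333333, coefficient = 2
x_3 = 2.3750, f(x_3) = 7.750000, coefficient = 4
x_4 = 2.5833, f(x_4) = 8.166667, coefficient = 2
x_5 = 2.7917, f(x_5) = 8.583333, coefficient = 4
x_6 = 3.0000, f(x_6) = 9.000000, coefficient = 1

I ≈ (0.208333/3) × 139.500000 = 9.687500
Exact value: 9.687500
Error: 0.000000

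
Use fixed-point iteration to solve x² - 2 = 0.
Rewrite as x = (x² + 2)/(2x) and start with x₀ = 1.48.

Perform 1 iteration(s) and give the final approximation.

Equation: x² - 2 = 0
Fixed-point form: x = (x² + 2)/(2x)
x₀ = 1.48

x_1 = g(1.480000) = 1.415676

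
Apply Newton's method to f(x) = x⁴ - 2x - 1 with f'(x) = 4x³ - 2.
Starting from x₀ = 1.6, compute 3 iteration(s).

f(x) = x⁴ - 2x - 1
f'(x) = 4x³ - 2
x₀ = 1.6

Newton-Raphson formula: x_{n+1} = x_n - f(x_n)/f'(x_n)

Iteration 1:
  f(1.600000) = 2.353600
  f'(1.600000) = 14.384000
  x_1 = 1.600000 - 2.353600/14.384000 = 1.436374
Iteration 2:
  f(1.436374) = 0.383921
  f'(1.436374) = 9.853930
  x_2 = 1.436374 - 0.383921/9.853930 = 1.397413
Iteration 3:
  f(1.397413) = 0.018454
  f'(1.397413) = 8.915255
  x_3 = 1.397413 - 0.018454/8.915255 = 1.395343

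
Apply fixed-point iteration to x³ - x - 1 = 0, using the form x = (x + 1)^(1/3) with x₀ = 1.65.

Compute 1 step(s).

Equation: x³ - x - 1 = 0
Fixed-point form: x = (x + 1)^(1/3)
x₀ = 1.65

x_1 = g(1.650000) = 1.383828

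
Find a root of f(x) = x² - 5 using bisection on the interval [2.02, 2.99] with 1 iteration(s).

f(x) = x² - 5
Initial interval: [2.02, 2.99]

Iteration 1:
  c_1 = (2.020000 + 2.990000)/2 = 2.505000
  f(c_1) = f(2.505000) = 1.275025
  f(a) × f(c) < 0, new interval: [2.020000, 2.505000]

After 1 iteration(s), the approximation is c_1 = 2.505000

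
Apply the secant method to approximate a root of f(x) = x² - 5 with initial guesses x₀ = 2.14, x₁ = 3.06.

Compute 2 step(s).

f(x) = x² - 5
x₀ = 2.14, x₁ = 3.06

Secant formula: x_{n+1} = x_n - f(x_n)(x_n - x_{n-1})/(f(x_n) - f(x_{n-1}))

Iteration 1:
  f(2.140000) = -0.420400
  f(3.060000) = 4.363600
  x_2 = 3.060000 - 4.363600×(3.060000 - 2.140000)/(4.363600 - (-0.420400))
       = 2.220846
Iteration 2:
  f(3.060000) = 4.363600
  f(2.220846) = -0.067842
  x_3 = 2.220846 - (-0.067842)×(2.220846 - 3.060000)/(-0.067842 - 4.363600)
       = 2.233693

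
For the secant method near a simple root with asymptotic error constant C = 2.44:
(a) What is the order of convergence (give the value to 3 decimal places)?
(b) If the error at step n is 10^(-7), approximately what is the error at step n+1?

(a) Secant method has superlinear convergence with order φ = (1+√5)/2 ≈ 1.618.
    This means |e_{n+1}| ≈ C|e_n|^1.618.

(b) With |e_n| = 10^(-7) and C = 2.44:
    |e_{n+1}| ≈ 2.44 × (10^(-7))^1.618 = 2.44 × 10^(-11.33)

(a) ≈ 1.618 (golden ratio); (b) |e_{n+1}| ≈ 1.151e-11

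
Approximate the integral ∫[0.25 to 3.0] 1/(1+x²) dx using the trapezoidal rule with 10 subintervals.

f(x) = 1/(1+x²)
a = 0.25, b = 3.0, n = 10
h = (b - a)/n = 0.275000

Trapezoidal rule: (h/2)[f(x₀) + 2f(x₁) + 2f(x₂) + ... + f(xₙ)]

x_0 = 0.2500, f(x_0) = 0.941176, coefficient = 1
x_1 = 0.5250, f(x_1) = 0.783929, coefficient = 2
x_2 = 0.8000, f(x_2) = 0.609756, coefficient = 2
x_3 = 1.0750, f(x_3) = 0.463903, coefficient = 2
x_4 = 1.3500, f(x_4) = 0.354296, coefficient = 2
x_5 = 1.6250, f(x_5) = 0.274678, coefficient = 2
x_6 = 1.9000, f(x_6) = 0.216920, coefficient = 2
x_7 = 2.1750, f(x_7) = 0.174501, coefficient = 2
x_8 = 2.4500, f(x_8) = 0.142806, coefficient = 2
x_9 = 2.7250, f(x_9) = 0.118686, coefficient = 2
x_10 = 3.0000, f(x_10) = 0.100000, coefficient = 1

I ≈ (0.275000/2) × 7.320126 = 1.006517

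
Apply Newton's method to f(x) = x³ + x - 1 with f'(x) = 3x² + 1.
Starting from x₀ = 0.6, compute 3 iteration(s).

f(x) = x³ + x - 1
f'(x) = 3x² + 1
x₀ = 0.6

Newton-Raphson formula: x_{n+1} = x_n - f(x_n)/f'(x_n)

Iteration 1:
  f(0.600000) = -0.184000
  f'(0.600000) = 2.080000
  x_1 = 0.600000 - (-0.184000)/2.080000 = 0.688462
Iteration 2:
  f(0.688462) = 0.014778
  f'(0.688462) = 2.421938
  x_2 = 0.688462 - 0.014778/2.421938 = 0.682360
Iteration 3:
  f(0.682360) = 0.000077
  f'(0.682360) = 2.396845
  x_3 = 0.682360 - 0.000077/2.396845 = 0.682328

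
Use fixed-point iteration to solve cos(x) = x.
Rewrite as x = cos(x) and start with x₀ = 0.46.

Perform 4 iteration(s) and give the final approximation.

Equation: cos(x) = x
Fixed-point form: x = cos(x)
x₀ = 0.46

x_1 = g(0.460000) = 0.896052
x_2 = g(0.896052) = 0.624697
x_3 = g(0.624697) = 0.811140
x_4 = g(0.811140) = 0.688672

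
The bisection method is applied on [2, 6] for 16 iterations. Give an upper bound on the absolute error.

Bisection error bound: |error| ≤ (b-a)/2^n
|error| ≤ (6 - 2)/2^16 = 4/2^16
|error| ≤ 0.0000610352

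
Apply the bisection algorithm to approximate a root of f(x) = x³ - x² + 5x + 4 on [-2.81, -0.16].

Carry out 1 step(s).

f(x) = x³ - x² + 5x + 4
Initial interval: [-2.81, -0.16]

Iteration 1:
  c_1 = (-2.810000 + (-0.160000))/2 = -1.485000
  f(c_1) = f(-1.485000) = -8.904984
  f(a) × f(c) ≥ 0, new interval: [-1.485000, -0.160000]

After 1 iteration(s), the approximation is c_1 = -1.485000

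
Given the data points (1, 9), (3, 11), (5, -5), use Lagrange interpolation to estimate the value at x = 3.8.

Lagrange interpolation formula:
P(x) = Σ yᵢ × Lᵢ(x)
where Lᵢ(x) = Π_{j≠i} (x - xⱼ)/(xᵢ - xⱼ)

L_0(3.8) = (3.8 - 3)/(1 - 3) × (3.8 - 5)/(1 - 5) = -0.120000
L_1(3.8) = (3.8 - 1)/(3 - 1) × (3.8 - 5)/(3 - 5) = 0.840000
L_2(3.8) = (3.8 - 1)/(5 - 1) × (3.8 - 3)/(5 - 3) = 0.280000

P(3.8) = 9×L_0(3.8) + 11×L_1(3.8) + (-5)×L_2(3.8)
P(3.8) = 6.760000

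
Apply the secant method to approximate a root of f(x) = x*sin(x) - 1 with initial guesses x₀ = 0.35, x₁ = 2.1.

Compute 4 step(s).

f(x) = x*sin(x) - 1
x₀ = 0.35, x₁ = 2.1

Secant formula: x_{n+1} = x_n - f(x_n)(x_n - x_{n-1})/(f(x_n) - f(x_{n-1}))

Iteration 1:
  f(0.350000) = -0.879986
  f(2.100000) = 0.812740
  x_2 = 2.100000 - 0.812740×(2.100000 - 0.350000)/(0.812740 - (-0.879986))
       = 1.259761
Iteration 2:
  f(2.100000) = 0.812740
  f(1.259761) = 0.199314
  x_3 = 1.259761 - 0.199314×(1.259761 - 2.100000)/(0.199314 - 0.812740)
       = 0.986751
Iteration 3:
  f(1.259761) = 0.199314
  f(0.986751) = -0.176814
  x_4 = 0.986751 - (-0.176814)×(0.986751 - 1.259761)/(-0.176814 - 0.199314)
       = 1.115090
Iteration 4:
  f(0.986751) = -0.176814
  f(1.115090) = 0.001296
  x_5 = 1.115090 - 0.001296×(1.115090 - 0.986751)/(0.001296 - (-0.176814))
       = 1.114157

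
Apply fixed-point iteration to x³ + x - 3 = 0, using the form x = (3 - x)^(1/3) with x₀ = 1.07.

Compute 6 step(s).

Equation: x³ + x - 3 = 0
Fixed-point form: x = (3 - x)^(1/3)
x₀ = 1.07

x_1 = g(1.070000) = 1.245047
x_2 = g(1.245047) = 1.206207
x_3 = g(1.206207) = 1.215041
x_4 = g(1.215041) = 1.213043
x_5 = g(1.213043) = 1.213495
x_6 = g(1.213495) = 1.213393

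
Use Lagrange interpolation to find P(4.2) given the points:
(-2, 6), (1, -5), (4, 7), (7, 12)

Lagrange interpolation formula:
P(x) = Σ yᵢ × Lᵢ(x)
where Lᵢ(x) = Π_{j≠i} (x - xⱼ)/(xᵢ - xⱼ)

L_0(4.2) = (4.2 - 1)/(-2 - 1) × (4.2 - 4)/(-2 - 4) × (4.2 - 7)/(-2 - 7) = 0.011062
L_1(4.2) = (4.2 - (-2))/(1 - (-2)) × (4.2 - 4)/(1 - 4) × (4.2 - 7)/(1 - 7) = -0.064296
L_2(4.2) = (4.2 - (-2))/(4 - (-2)) × (4.2 - 1)/(4 - 1) × (4.2 - 7)/(4 - 7) = 1.028741
L_3(4.2) = (4.2 - (-2))/(7 - (-2)) × (4.2 - 1)/(7 - 1) × (4.2 - 4)/(7 - 4) = 0.024494

P(4.2) = 6×L_0(4.2) + (-5)×L_1(4.2) + 7×L_2(4.2) + 12×L_3(4.2)
P(4.2) = 7.882963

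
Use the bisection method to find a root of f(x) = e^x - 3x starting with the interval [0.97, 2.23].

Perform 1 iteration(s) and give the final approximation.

f(x) = e^x - 3x
Initial interval: [0.97, 2.23]

Iteration 1:
  c_1 = (0.970000 + 2.230000)/2 = 1.600000
  f(c_1) = f(1.600000) = 0.153032
  f(a) × f(c) < 0, new interval: [0.970000, 1.600000]

After 1 iteration(s), the approximation is c_1 = 1.600000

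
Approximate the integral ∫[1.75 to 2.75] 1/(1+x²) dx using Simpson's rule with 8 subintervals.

f(x) = 1/(1+x²)
a = 1.75, b = 2.75, n = 8
h = (b - a)/n = 0.125000

Simpson's rule: (h/3)[f(x₀) + 4f(x₁) + 2f(x₂) + ... + f(xₙ)]

x_0 = 1.7500, f(x_0) = 0.246154, coefficient = 1
x_1 = 1.8750, f(x_1) = 0.221453, coefficient = 4
x_2 = 2.0000, f(x_2) = 0.200000, coefficient = 2
x_3 = 2.1250, f(x_3) = 0.181303, coefficient = 4
x_4 = 2.2500, f(x_4) = 0.164948, coefficient = 2
x_5 = 2.3750, f(x_5) = 0.150588, coefficient = 4
x_6 = 2.5000, f(x_6) = 0.137931, coefficient = 2
x_7 = 2.6250, f(x_7) = 0.126733, coefficient = 4
x_8 = 2.7500, f(x_8) = 0.116788, coefficient = 1

I ≈ (0.125000/3) × 4.089010 = 0.170375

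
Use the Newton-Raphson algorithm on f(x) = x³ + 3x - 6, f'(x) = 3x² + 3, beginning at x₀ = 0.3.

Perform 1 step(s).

f(x) = x³ + 3x - 6
f'(x) = 3x² + 3
x₀ = 0.3

Newton-Raphson formula: x_{n+1} = x_n - f(x_n)/f'(x_n)

Iteration 1:
  f(0.300000) = -5.073000
  f'(0.300000) = 3.270000
  x_1 = 0.300000 - (-5.073000)/3.270000 = 1.851376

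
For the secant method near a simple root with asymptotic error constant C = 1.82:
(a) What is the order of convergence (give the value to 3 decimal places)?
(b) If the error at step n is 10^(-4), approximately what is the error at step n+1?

(a) Secant method has superlinear convergence with order φ = (1+√5)/2 ≈ 1.618.
    This means |e_{n+1}| ≈ C|e_n|^1.618.

(b) With |e_n| = 10^(-4) and C = 1.82:
    |e_{n+1}| ≈ 1.82 × (10^(-4))^1.618 = 1.82 × 10^(-6.47)

(a) ≈ 1.618 (golden ratio); (b) |e_{n+1}| ≈ 6.137e-07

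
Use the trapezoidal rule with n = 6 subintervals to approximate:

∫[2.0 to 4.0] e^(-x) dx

f(x) = e^(-x)
a = 2.0, b = 4.0, n = 6
h = (b - a)/n = 0.333333

Trapezoidal rule: (h/2)[f(x₀) + 2f(x₁) + 2f(x₂) + ... + f(xₙ)]

x_0 = 2.0000, f(x_0) = 0.135335, coefficient = 1
x_1 = 2.3333, f(x_1) = 0.096972, coefficient = 2
x_2 = 2.6667, f(x_2) = 0.069483, coefficient = 2
x_3 = 3.0000, f(x_3) = 0.049787, coefficient = 2
x_4 = 3.3333, f(x_4) = 0.035674, coefficient = 2
x_5 = 3.6667, f(x_5) = 0.025562, coefficient = 2
x_6 = 4.0000, f(x_6) = 0.018316, coefficient = 1

I ≈ (0.333333/2) × 0.708607 = 0.118101
Exact value: 0.117020
Error: 0.001082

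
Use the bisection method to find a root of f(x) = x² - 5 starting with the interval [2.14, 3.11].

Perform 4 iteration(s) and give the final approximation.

f(x) = x² - 5
Initial interval: [2.14, 3.11]

Iteration 1:
  c_1 = (2.140000 + 3.110000)/2 = 2.625000
  f(c_1) = f(2.625000) = 1.890625
  f(a) × f(c) < 0, new interval: [2.140000, 2.625000]
Iteration 2:
  c_2 = (2.140000 + 2.625000)/2 = 2.382500
  f(c_2) = f(2.382500) = 0.676306
  f(a) × f(c) < 0, new interval: [2.140000, 2.382500]
Iteration 3:
  c_3 = (2.140000 + 2.382500)/2 = 2.261250
  f(c_3) = f(2.261250) = 0.113252
  f(a) × f(c) < 0, new interval: [2.140000, 2.261250]
Iteration 4:
  c_4 = (2.140000 + 2.261250)/2 = 2.200625
  f(c_4) = f(2.200625) = -0.157250
  f(a) × f(c) ≥ 0, new interval: [2.200625, 2.261250]

After 4 iteration(s), the approximation is c_4 = 2.200625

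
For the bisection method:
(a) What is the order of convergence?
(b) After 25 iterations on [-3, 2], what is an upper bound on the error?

(a) Bisection has linear (order 1) convergence; the error is halved each step.

(b) Error bound = (b-a)/2^n = (2 - (-3))/2^{25}
    = 5/2^{25}

(a) 1 (linear); (b) error ≤ 1.49e-07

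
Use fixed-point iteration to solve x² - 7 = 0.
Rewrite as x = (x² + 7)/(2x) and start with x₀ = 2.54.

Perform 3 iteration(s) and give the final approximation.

Equation: x² - 7 = 0
Fixed-point form: x = (x² + 7)/(2x)
x₀ = 2.54

x_1 = g(2.540000) = 2.647953
x_2 = g(2.647953) = 2.645752
x_3 = g(2.645752) = 2.645751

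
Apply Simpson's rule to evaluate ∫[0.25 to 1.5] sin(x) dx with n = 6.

f(x) = sin(x)
a = 0.25, b = 1.5, n = 6
h = (b - a)/n = 0.208333

Simpson's rule: (h/3)[f(x₀) + 4f(x₁) + 2f(x₂) + ... + f(xₙ)]

x_0 = 0.2500, f(x_0) = 0.247404, coefficient = 1
x_1 = 0.4583, f(x_1) = 0.442454, coefficient = 4
x_2 = 0.6667, f(x_2) = 0.618370, coefficient = 2
x_3 = 0.8750, f(x_3) = 0.767544, coefficient = 4
x_4 = 1.0833, f(x_4) = 0.883524, coefficient = 2
x_5 = 1.2917, f(x_5) = 0.961296, coefficient = 4
x_6 = 1.5000, f(x_6) = 0.997495, coefficient = 1

I ≈ (0.208333/3) × 12.933859 = 0.898185
Exact value: 0.898175
Error: 0.000009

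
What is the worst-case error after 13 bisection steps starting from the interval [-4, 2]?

Bisection error bound: |error| ≤ (b-a)/2^n
|error| ≤ (2 - (-4))/2^13 = 6/2^13
|error| ≤ 0.0007324219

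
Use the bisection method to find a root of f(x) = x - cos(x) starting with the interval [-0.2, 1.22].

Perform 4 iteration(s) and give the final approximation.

f(x) = x - cos(x)
Initial interval: [-0.2, 1.22]

Iteration 1:
  c_1 = (-0.200000 + 1.220000)/2 = 0.510000
  f(c_1) = f(0.510000) = -0.362745
  f(a) × f(c) ≥ 0, new interval: [0.510000, 1.220000]
Iteration 2:
  c_2 = (0.510000 + 1.220000)/2 = 0.865000
  f(c_2) = f(0.865000) = 0.216360
  f(a) × f(c) < 0, new interval: [0.510000, 0.865000]
Iteration 3:
  c_3 = (0.510000 + 0.865000)/2 = 0.687500
  f(c_3) = f(0.687500) = -0.085335
  f(a) × f(c) ≥ 0, new interval: [0.687500, 0.865000]
Iteration 4:
  c_4 = (0.687500 + 0.865000)/2 = 0.776250
  f(c_4) = f(0.776250) = 0.062704
  f(a) × f(c) < 0, new interval: [0.687500, 0.776250]

After 4 iteration(s), the approximation is c_4 = 0.776250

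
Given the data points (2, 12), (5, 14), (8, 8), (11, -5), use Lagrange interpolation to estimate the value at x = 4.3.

Lagrange interpolation formula:
P(x) = Σ yᵢ × Lᵢ(x)
where Lᵢ(x) = Π_{j≠i} (x - xⱼ)/(xᵢ - xⱼ)

L_0(4.3) = (4.3 - 5)/(2 - 5) × (4.3 - 8)/(2 - 8) × (4.3 - 11)/(2 - 11) = 0.107117
L_1(4.3) = (4.3 - 2)/(5 - 2) × (4.3 - 8)/(5 - 8) × (4.3 - 11)/(5 - 11) = 1.055870
L_2(4.3) = (4.3 - 2)/(8 - 2) × (4.3 - 5)/(8 - 5) × (4.3 - 11)/(8 - 11) = -0.199759
L_3(4.3) = (4.3 - 2)/(11 - 2) × (4.3 - 5)/(11 - 5) × (4.3 - 8)/(11 - 8) = 0.036772

P(4.3) = 12×L_0(4.3) + 14×L_1(4.3) + 8×L_2(4.3) + (-5)×L_3(4.3)
P(4.3) = 14.285660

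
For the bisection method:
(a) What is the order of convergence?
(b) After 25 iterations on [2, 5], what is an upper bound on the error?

(a) Bisection has linear (order 1) convergence; the error is halved each step.

(b) Error bound = (b-a)/2^n = (5 - 2)/2^{25}
    = 3/2^{25}

(a) 1 (linear); (b) error ≤ 8.94e-08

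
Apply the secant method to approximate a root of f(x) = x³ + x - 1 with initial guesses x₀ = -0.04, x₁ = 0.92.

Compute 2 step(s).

f(x) = x³ + x - 1
x₀ = -0.04, x₁ = 0.92

Secant formula: x_{n+1} = x_n - f(x_n)(x_n - x_{n-1})/(f(x_n) - f(x_{n-1}))

Iteration 1:
  f(-0.040000) = -1.040064
  f(0.920000) = 0.698688
  x_2 = 0.920000 - 0.698688×(0.920000 - (-0.040000))/(0.698688 - (-1.040064))
       = 0.534240
Iteration 2:
  f(0.920000) = 0.698688
  f(0.534240) = -0.313281
  x_3 = 0.534240 - (-0.313281)×(0.534240 - 0.920000)/(-0.313281 - 0.698688)
       = 0.653662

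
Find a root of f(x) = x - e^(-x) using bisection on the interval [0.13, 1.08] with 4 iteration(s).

f(x) = x - e^(-x)
Initial interval: [0.13, 1.08]

Iteration 1:
  c_1 = (0.130000 + 1.080000)/2 = 0.605000
  f(c_1) = f(0.605000) = 0.058926
  f(a) × f(c) < 0, new interval: [0.130000, 0.605000]
Iteration 2:
  c_2 = (0.130000 + 0.605000)/2 = 0.367500
  f(c_2) = f(0.367500) = -0.324963
  f(a) × f(c) ≥ 0, new interval: [0.367500, 0.605000]
Iteration 3:
  c_3 = (0.367500 + 0.605000)/2 = 0.486250
  f(c_3) = f(0.486250) = -0.128678
  f(a) × f(c) ≥ 0, new interval: [0.486250, 0.605000]
Iteration 4:
  c_4 = (0.486250 + 0.605000)/2 = 0.545625
  f(c_4) = f(0.545625) = -0.033854
  f(a) × f(c) ≥ 0, new interval: [0.545625, 0.605000]

After 4 iteration(s), the approximation is c_4 = 0.545625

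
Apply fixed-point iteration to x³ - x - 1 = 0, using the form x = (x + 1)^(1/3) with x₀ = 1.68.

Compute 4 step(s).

Equation: x³ - x - 1 = 0
Fixed-point form: x = (x + 1)^(1/3)
x₀ = 1.68

x_1 = g(1.680000) = 1.389030
x_2 = g(1.389030) = 1.336823
x_3 = g(1.336823) = 1.327013
x_4 = g(1.327013) = 1.325154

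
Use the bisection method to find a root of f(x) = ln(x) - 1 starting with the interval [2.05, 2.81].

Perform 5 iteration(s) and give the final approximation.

f(x) = ln(x) - 1
Initial interval: [2.05, 2.81]

Iteration 1:
  c_1 = (2.050000 + 2.810000)/2 = 2.430000
  f(c_1) = f(2.430000) = -0.112109
  f(a) × f(c) ≥ 0, new interval: [2.430000, 2.810000]
Iteration 2:
  c_2 = (2.430000 + 2.810000)/2 = 2.620000
  f(c_2) = f(2.620000) = -0.036826
  f(a) × f(c) ≥ 0, new interval: [2.620000, 2.810000]
Iteration 3:
  c_3 = (2.620000 + 2.810000)/2 = 2.715000
  f(c_3) = f(2.715000) = -0.001208
  f(a) × f(c) ≥ 0, new interval: [2.715000, 2.810000]
Iteration 4:
  c_4 = (2.715000 + 2.810000)/2 = 2.762500
  f(c_4) = f(2.762500) = 0.016136
  f(a) × f(c) < 0, new interval: [2.715000, 2.762500]
Iteration 5:
  c_5 = (2.715000 + 2.762500)/2 = 2.738750
  f(c_5) = f(2.738750) = 0.007502
  f(a) × f(c) < 0, new interval: [2.715000, 2.738750]

After 5 iteration(s), the approximation is c_5 = 2.738750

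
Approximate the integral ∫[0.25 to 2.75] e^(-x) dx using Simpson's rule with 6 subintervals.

f(x) = e^(-x)
a = 0.25, b = 2.75, n = 6
h = (b - a)/n = 0.416667

Simpson's rule: (h/3)[f(x₀) + 4f(x₁) + 2f(x₂) + ... + f(xₙ)]

x_0 = 0.2500, f(x_0) = 0.778801, coefficient = 1
x_1 = 0.6667, f(x_1) = 0.513417, coefficient = 4
x_2 = 1.0833, f(x_2) = 0.338465, coefficient = 2
x_3 = 1.5000, f(x_3) = 0.223130, coefficient = 4
x_4 = 1.9167, f(x_4) = 0.147096, coefficient = 2
x_5 = 2.3333, f(x_5) = 0.096972, coefficient = 4
x_6 = 2.7500, f(x_6) = 0.063928, coefficient = 1

I ≈ (0.416667/3) × 5.147929 = 0.714990
Exact value: 0.714873
Error: 0.000117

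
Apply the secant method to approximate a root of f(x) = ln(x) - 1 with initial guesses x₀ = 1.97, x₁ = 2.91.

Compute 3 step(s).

f(x) = ln(x) - 1
x₀ = 1.97, x₁ = 2.91

Secant formula: x_{n+1} = x_n - f(x_n)(x_n - x_{n-1})/(f(x_n) - f(x_{n-1}))

Iteration 1:
  f(1.970000) = -0.321966
  f(2.910000) = 0.068153
  x_2 = 2.910000 - 0.068153×(2.910000 - 1.970000)/(0.068153 - (-0.321966))
       = 2.745784
Iteration 2:
  f(2.910000) = 0.068153
  f(2.745784) = 0.010067
  x_3 = 2.745784 - 0.010067×(2.745784 - 2.910000)/(0.010067 - 0.068153)
       = 2.717325
Iteration 3:
  f(2.745784) = 0.010067
  f(2.717325) = -0.000352
  x_4 = 2.717325 - (-0.000352)×(2.717325 - 2.745784)/(-0.000352 - 0.010067)
       = 2.718287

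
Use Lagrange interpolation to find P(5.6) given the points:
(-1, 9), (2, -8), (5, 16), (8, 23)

Lagrange interpolation formula:
P(x) = Σ yᵢ × Lᵢ(x)
where Lᵢ(x) = Π_{j≠i} (x - xⱼ)/(xᵢ - xⱼ)

L_0(5.6) = (5.6 - 2)/(-1 - 2) × (5.6 - 5)/(-1 - 5) × (5.6 - 8)/(-1 - 8) = 0.032000
L_1(5.6) = (5.6 - (-1))/(2 - (-1)) × (5.6 - 5)/(2 - 5) × (5.6 - 8)/(2 - 8) = -0.176000
L_2(5.6) = (5.6 - (-1))/(5 - (-1)) × (5.6 - 2)/(5 - 2) × (5.6 - 8)/(5 - 8) = 1.056000
L_3(5.6) = (5.6 - (-1))/(8 - (-1)) × (5.6 - 2)/(8 - 2) × (5.6 - 5)/(8 - 5) = 0.088000

P(5.6) = 9×L_0(5.6) + (-8)×L_1(5.6) + 16×L_2(5.6) + 23×L_3(5.6)
P(5.6) = 20.616000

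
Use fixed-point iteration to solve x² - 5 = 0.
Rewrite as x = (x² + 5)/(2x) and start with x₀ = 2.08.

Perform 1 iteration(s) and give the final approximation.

Equation: x² - 5 = 0
Fixed-point form: x = (x² + 5)/(2x)
x₀ = 2.08

x_1 = g(2.080000) = 2.241923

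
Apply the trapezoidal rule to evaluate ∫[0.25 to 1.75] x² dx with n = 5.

f(x) = x²
a = 0.25, b = 1.75, n = 5
h = (b - a)/n = 0.300000

Trapezoidal rule: (h/2)[f(x₀) + 2f(x₁) + 2f(x₂) + ... + f(xₙ)]

x_0 = 0.2500, f(x_0) = 0.062500, coefficient = 1
x_1 = 0.5500, f(x_1) = 0.302500, coefficient = 2
x_2 = 0.8500, f(x_2) = 0.722500, coefficient = 2
x_3 = 1.1500, f(x_3) = 1.322500, coefficient = 2
x_4 = 1.4500, f(x_4) = 2.102500, coefficient = 2
x_5 = 1.7500, f(x_5) = 3.062500, coefficient = 1

I ≈ (0.300000/2) × 12.025000 = 1.803750
Exact value: 1.781250
Error: 0.022500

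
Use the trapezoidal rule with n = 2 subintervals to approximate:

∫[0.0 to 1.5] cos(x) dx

f(x) = cos(x)
a = 0.0, b = 1.5, n = 2
h = (b - a)/n = 0.750000

Trapezoidal rule: (h/2)[f(x₀) + 2f(x₁) + 2f(x₂) + ... + f(xₙ)]

x_0 = 0.0000, f(x_0) = 1.000000, coefficient = 1
x_1 = 0.7500, f(x_1) = 0.731689, coefficient = 2
x_2 = 1.5000, f(x_2) = 0.070737, coefficient = 1

I ≈ (0.750000/2) × 2.534115 = 0.950293
Exact value: 0.997495
Error: 0.047202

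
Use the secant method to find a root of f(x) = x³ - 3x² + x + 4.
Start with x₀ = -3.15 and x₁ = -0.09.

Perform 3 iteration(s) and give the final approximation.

f(x) = x³ - 3x² + x + 4
x₀ = -3.15, x₁ = -0.09

Secant formula: x_{n+1} = x_n - f(x_n)(x_n - x_{n-1})/(f(x_n) - f(x_{n-1}))

Iteration 1:
  f(-3.150000) = -60.173375
  f(-0.090000) = 3.884971
  x_2 = -0.090000 - 3.884971×(-0.090000 - (-3.150000))/(3.884971 - (-60.173375))
       = -0.275581
Iteration 2:
  f(-0.090000) = 3.884971
  f(-0.275581) = 3.475655
  x_3 = -0.275581 - 3.475655×(-0.275581 - (-0.090000))/(3.475655 - 3.884971)
       = -1.851420
Iteration 3:
  f(-0.275581) = 3.475655
  f(-1.851420) = -14.480908
  x_4 = -1.851420 - (-14.480908)×(-1.851420 - (-0.275581))/(-14.480908 - 3.475655)
       = -0.580599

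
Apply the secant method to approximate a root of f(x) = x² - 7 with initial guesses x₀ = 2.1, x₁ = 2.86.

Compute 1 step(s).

f(x) = x² - 7
x₀ = 2.1, x₁ = 2.86

Secant formula: x_{n+1} = x_n - f(x_n)(x_n - x_{n-1})/(f(x_n) - f(x_{n-1}))

Iteration 1:
  f(2.100000) = -2.590000
  f(2.860000) = 1.179600
  x_2 = 2.860000 - 1.179600×(2.860000 - 2.100000)/(1.179600 - (-2.590000))
       = 2.622177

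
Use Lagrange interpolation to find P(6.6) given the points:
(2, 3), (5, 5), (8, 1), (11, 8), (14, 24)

Lagrange interpolation formula:
P(x) = Σ yᵢ × Lᵢ(x)
where Lᵢ(x) = Π_{j≠i} (x - xⱼ)/(xᵢ - xⱼ)

L_0(6.6) = (6.6 - 5)/(2 - 5) × (6.6 - 8)/(2 - 8) × (6.6 - 11)/(2 - 11) × (6.6 - 14)/(2 - 14) = -0.037518
L_1(6.6) = (6.6 - 2)/(5 - 2) × (6.6 - 8)/(5 - 8) × (6.6 - 11)/(5 - 11) × (6.6 - 14)/(5 - 14) = 0.431453
L_2(6.6) = (6.6 - 2)/(8 - 2) × (6.6 - 5)/(8 - 5) × (6.6 - 11)/(8 - 11) × (6.6 - 14)/(8 - 14) = 0.739635
L_3(6.6) = (6.6 - 2)/(11 - 2) × (6.6 - 5)/(11 - 5) × (6.6 - 8)/(11 - 8) × (6.6 - 14)/(11 - 14) = -0.156892
L_4(6.6) = (6.6 - 2)/(14 - 2) × (6.6 - 5)/(14 - 5) × (6.6 - 8)/(14 - 8) × (6.6 - 11)/(14 - 11) = 0.023322

P(6.6) = 3×L_0(6.6) + 5×L_1(6.6) + 1×L_2(6.6) + 8×L_3(6.6) + 24×L_4(6.6)
P(6.6) = 2.088935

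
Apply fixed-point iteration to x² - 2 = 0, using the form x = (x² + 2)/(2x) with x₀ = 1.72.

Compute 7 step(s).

Equation: x² - 2 = 0
Fixed-point form: x = (x² + 2)/(2x)
x₀ = 1.72

x_1 = g(1.720000) = 1.441395
x_2 = g(1.441395) = 1.414470
x_3 = g(1.414470) = 1.414214
x_4 = g(1.414214) = 1.414214
x_5 = g(1.414214) = 1.414214
x_6 = g(1.414214) = 1.414214
x_7 = g(1.414214) = 1.414214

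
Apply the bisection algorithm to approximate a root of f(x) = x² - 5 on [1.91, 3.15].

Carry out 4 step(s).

f(x) = x² - 5
Initial interval: [1.91, 3.15]

Iteration 1:
  c_1 = (1.910000 + 3.150000)/2 = 2.530000
  f(c_1) = f(2.530000) = 1.400900
  f(a) × f(c) < 0, new interval: [1.910000, 2.530000]
Iteration 2:
  c_2 = (1.910000 + 2.530000)/2 = 2.220000
  f(c_2) = f(2.220000) = -0.071600
  f(a) × f(c) ≥ 0, new interval: [2.220000, 2.530000]
Iteration 3:
  c_3 = (2.220000 + 2.530000)/2 = 2.375000
  f(c_3) = f(2.375000) = 0.640625
  f(a) × f(c) < 0, new interval: [2.220000, 2.375000]
Iteration 4:
  c_4 = (2.220000 + 2.375000)/2 = 2.297500
  f(c_4) = f(2.297500) = 0.278506
  f(a) × f(c) < 0, new interval: [2.220000, 2.297500]

After 4 iteration(s), the approximation is c_4 = 2.297500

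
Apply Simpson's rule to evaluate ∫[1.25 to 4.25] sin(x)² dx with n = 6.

f(x) = sin(x)²
a = 1.25, b = 4.25, n = 6
h = (b - a)/n = 0.500000

Simpson's rule: (h/3)[f(x₀) + 4f(x₁) + 2f(x₂) + ... + f(xₙ)]

x_0 = 1.2500, f(x_0) = 0.900572, coefficient = 1
x_1 = 1.7500, f(x_1) = 0.968228, coefficient = 4
x_2 = 2.2500, f(x_2) = 0.605398, coefficient = 2
x_3 = 2.7500, f(x_3) = 0.145665, coefficient = 4
x_4 = 3.2500, f(x_4) = 0.011706, coefficient = 2
x_5 = 3.7500, f(x_5) = 0.326682, coefficient = 4
x_6 = 4.2500, f(x_6) = 0.801006, coefficient = 1

I ≈ (0.500000/3) × 8.698089 = 1.449682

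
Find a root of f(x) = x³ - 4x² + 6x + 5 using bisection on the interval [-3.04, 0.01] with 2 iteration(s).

f(x) = x³ - 4x² + 6x + 5
Initial interval: [-3.04, 0.01]

Iteration 1:
  c_1 = (-3.040000 + 0.010000)/2 = -1.515000
  f(c_1) = f(-1.515000) = -16.748166
  f(a) × f(c) ≥ 0, new interval: [-1.515000, 0.010000]
Iteration 2:
  c_2 = (-1.515000 + 0.010000)/2 = -0.752500
  f(c_2) = f(-0.752500) = -2.206133
  f(a) × f(c) ≥ 0, new interval: [-0.752500, 0.010000]

After 2 iteration(s), the approximation is c_2 = -0.752500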